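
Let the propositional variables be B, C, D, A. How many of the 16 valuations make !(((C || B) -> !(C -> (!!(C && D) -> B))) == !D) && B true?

4

Initial set: {(!(((C || B) -> !(C -> (!!(C && D) -> B))) == !D) && B)}.
(!(((C || B) -> !(C -> (!!(C && D) -> B))) == !D) && B): α-rule — add !(((C || B) -> !(C -> (!!(C && D) -> B))) == !D), B.
!(((C || B) -> !(C -> (!!(C && D) -> B))) == !D): β-rule — branch into ((C || B) -> !(C -> (!!(C && D) -> B))), !!D  //  !((C || B) -> !(C -> (!!(C && D) -> B))), !D.
  branch 1 (add ((C || B) -> !(C -> (!!(C && D) -> B))), !!D):
    ((C || B) -> !(C -> (!!(C && D) -> B))): β-rule — branch into !(C || B)  //  !(C -> (!!(C && D) -> B)).
      branch 1.1 (add !(C || B)):
        !(C || B): α-rule — add !C, !B.
        × closes — contains both B and !B.
      branch 1.2 (add !(C -> (!!(C && D) -> B))):
        !(C -> (!!(C && D) -> B)): α-rule — add C, !(!!(C && D) -> B).
        !(!!(C && D) -> B): α-rule — add !!(C && D), !B.
        × closes — contains both B and !B.
  branch 2 (add !((C || B) -> !(C -> (!!(C && D) -> B))), !D):
    !((C || B) -> !(C -> (!!(C && D) -> B))): α-rule — add (C || B), !!(C -> (!!(C && D) -> B)).
    (C || B): β-rule — branch into C  //  B.
      branch 2.1 (add C):
        !!(C -> (!!(C && D) -> B)): β-rule — branch into !C  //  (!!(C && D) -> B).
          branch 2.1.1 (add !C):
            × closes — contains both C and !C.
          branch 2.1.2 (add (!!(C && D) -> B)):
            (!!(C && D) -> B): β-rule — branch into !!!(C && D)  //  B.
              branch 2.1.2.1 (add !!!(C && D)):
                !!!(C && D): drop double negation, giving !(C && D).
                !(C && D): β-rule — branch into !C  //  !D.
                  branch 2.1.2.1.1 (add !C):
                    × closes — contains both C and !C.
                  branch 2.1.2.1.2 (add !D):
                    ○ open, literals {B=T, C=T, D=F}.
              branch 2.1.2.2 (add B):
                ○ open, literals {B=T, C=T, D=F}.
      branch 2.2 (add B):
        !!(C -> (!!(C && D) -> B)): β-rule — branch into !C  //  (!!(C && D) -> B).
          branch 2.2.1 (add !C):
            ○ open, literals {B=T, C=F, D=F}.
          branch 2.2.2 (add (!!(C && D) -> B)):
            (!!(C && D) -> B): β-rule — branch into !!!(C && D)  //  B.
              branch 2.2.2.1 (add !!!(C && D)):
                !!!(C && D): drop double negation, giving !(C && D).
                !(C && D): β-rule — branch into !C  //  !D.
                  branch 2.2.2.1.1 (add !C):
                    ○ open, literals {B=T, C=F, D=F}.
                  branch 2.2.2.1.2 (add !D):
                    ○ open, literals {B=T, D=F}.
              branch 2.2.2.2 (add B):
                ○ open, literals {B=T, D=F}.
4 branches closed, 6 open.
Each open branch fixes some atoms; the unmentioned ones are free. Counting distinct full assignments: branch {B=T, C=T, D=F} (A) contributes 2 new; branch {B=T, C=T, D=F} (A) contributes 0 new; branch {B=T, C=F, D=F} (A) contributes 2 new; branch {B=T, C=F, D=F} (A) contributes 0 new; branch {B=T, D=F} (C, A) contributes 0 new; branch {B=T, D=F} (C, A) contributes 0 new. Total: 4.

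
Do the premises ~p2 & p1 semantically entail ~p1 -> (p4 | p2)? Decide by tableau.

Initial set: {T (~p2 & p1); F (~p1 -> (p4 | p2))}.
T (~p2 & p1): α-rule — add T ~p2, T p1.
F (~p1 -> (p4 | p2)): α-rule — add T ~p1, F (p4 | p2).
× closes — contains both p1 and ~p1.
All 1 branch closes.
Every branch closed, so the premises entail the conclusion.

Yes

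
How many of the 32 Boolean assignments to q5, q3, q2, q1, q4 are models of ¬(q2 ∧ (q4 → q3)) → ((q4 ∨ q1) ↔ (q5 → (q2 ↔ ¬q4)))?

Initial set: {T (¬(q2 ∧ (q4 → q3)) → ((q4 ∨ q1) ↔ (q5 → (q2 ↔ ¬q4))))}.
T (¬(q2 ∧ (q4 → q3)) → ((q4 ∨ q1) ↔ (q5 → (q2 ↔ ¬q4)))): β-rule — branch into F ¬(q2 ∧ (q4 → q3))  //  T ((q4 ∨ q1) ↔ (q5 → (q2 ↔ ¬q4))).
  branch 1 (add F ¬(q2 ∧ (q4 → q3))):
    F ¬(q2 ∧ (q4 → q3)): α-rule — add T q2, T (q4 → q3).
    T (q4 → q3): β-rule — branch into F q4  //  T q3.
      branch 1.1 (add F q4):
        ○ open, literals {q2=true, q4=false}.
      branch 1.2 (add T q3):
        ○ open, literals {q2=true, q3=true}.
  branch 2 (add T ((q4 ∨ q1) ↔ (q5 → (q2 ↔ ¬q4)))):
    T ((q4 ∨ q1) ↔ (q5 → (q2 ↔ ¬q4))): β-rule — branch into T (q4 ∨ q1), T (q5 → (q2 ↔ ¬q4))  //  F (q4 ∨ q1), F (q5 → (q2 ↔ ¬q4)).
      branch 2.1 (add T (q4 ∨ q1), T (q5 → (q2 ↔ ¬q4))):
        T (q4 ∨ q1): β-rule — branch into T q4  //  T q1.
          branch 2.1.1 (add T q4):
            T (q5 → (q2 ↔ ¬q4)): β-rule — branch into F q5  //  T (q2 ↔ ¬q4).
              branch 2.1.1.1 (add F q5):
                ○ open, literals {q4=true, q5=false}.
              branch 2.1.1.2 (add T (q2 ↔ ¬q4)):
                T (q2 ↔ ¬q4): β-rule — branch into T q2, T ¬q4  //  F q2, F ¬q4.
                  branch 2.1.1.2.1 (add T q2, T ¬q4):
                    × closes — contains both q4 and ¬q4.
                  branch 2.1.1.2.2 (add F q2, F ¬q4):
                    ○ open, literals {q2=false, q4=true}.
          branch 2.1.2 (add T q1):
            T (q5 → (q2 ↔ ¬q4)): β-rule — branch into F q5  //  T (q2 ↔ ¬q4).
              branch 2.1.2.1 (add F q5):
                ○ open, literals {q1=true, q5=false}.
              branch 2.1.2.2 (add T (q2 ↔ ¬q4)):
                T (q2 ↔ ¬q4): β-rule — branch into T q2, T ¬q4  //  F q2, F ¬q4.
                  branch 2.1.2.2.1 (add T q2, T ¬q4):
                    ○ open, literals {q1=true, q2=true, q4=false}.
                  branch 2.1.2.2.2 (add F q2, F ¬q4):
                    ○ open, literals {q1=true, q2=false, q4=true}.
      branch 2.2 (add F (q4 ∨ q1), F (q5 → (q2 ↔ ¬q4))):
        F (q4 ∨ q1): α-rule — add F q4, F q1.
        F (q5 → (q2 ↔ ¬q4)): α-rule — add T q5, F (q2 ↔ ¬q4).
        F (q2 ↔ ¬q4): β-rule — branch into T q2, F ¬q4  //  F q2, T ¬q4.
          branch 2.2.1 (add T q2, F ¬q4):
            × closes — contains both q4 and ¬q4.
          branch 2.2.2 (add F q2, T ¬q4):
            ○ open, literals {q1=false, q2=false, q4=false, q5=true}.
2 branches closed, 8 open.
Each open branch fixes some atoms; the unmentioned ones are free. Counting distinct full assignments: branch {q2=true, q4=false} (q5, q3, q1) contributes 8 new; branch {q2=true, q3=true} (q5, q1, q4) contributes 4 new; branch {q4=true, q5=false} (q3, q2, q1) contributes 6 new; branch {q2=false, q4=true} (q5, q3, q1) contributes 4 new; branch {q1=true, q5=false} (q3, q2, q4) contributes 2 new; branch {q1=true, q2=true, q4=false} (q5, q3) contributes 0 new; branch {q1=true, q2=false, q4=true} (q5, q3) contributes 0 new; branch {q1=false, q2=false, q4=false, q5=true} (q3) contributes 2 new. Total: 26.

26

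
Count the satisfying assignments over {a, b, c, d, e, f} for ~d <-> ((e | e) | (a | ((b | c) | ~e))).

32

Initial set: {(~d <-> ((e | e) | (a | ((b | c) | ~e))))}.
(~d <-> ((e | e) | (a | ((b | c) | ~e)))): β-rule — branch into ~d, ((e | e) | (a | ((b | c) | ~e)))  //  ~~d, ~((e | e) | (a | ((b | c) | ~e))).
  branch 1 (add ~d, ((e | e) | (a | ((b | c) | ~e)))):
    ((e | e) | (a | ((b | c) | ~e))): β-rule — branch into (e | e)  //  (a | ((b | c) | ~e)).
      branch 1.1 (add (e | e)):
        (e | e): β-rule — branch into e  //  e.
          branch 1.1.1 (add e):
            ○ open, literals {d=false, e=true}.
          branch 1.1.2 (add e):
            ○ open, literals {d=false, e=true}.
      branch 1.2 (add (a | ((b | c) | ~e))):
        (a | ((b | c) | ~e)): β-rule — branch into a  //  ((b | c) | ~e).
          branch 1.2.1 (add a):
            ○ open, literals {a=true, d=false}.
          branch 1.2.2 (add ((b | c) | ~e)):
            ((b | c) | ~e): β-rule — branch into (b | c)  //  ~e.
              branch 1.2.2.1 (add (b | c)):
                (b | c): β-rule — branch into b  //  c.
                  branch 1.2.2.1.1 (add b):
                    ○ open, literals {b=true, d=false}.
                  branch 1.2.2.1.2 (add c):
                    ○ open, literals {c=true, d=false}.
              branch 1.2.2.2 (add ~e):
                ○ open, literals {d=false, e=false}.
  branch 2 (add ~~d, ~((e | e) | (a | ((b | c) | ~e)))):
    ~((e | e) | (a | ((b | c) | ~e))): α-rule — add ~(e | e), ~(a | ((b | c) | ~e)).
    ~(e | e): α-rule — add ~e, ~e.
    ~(a | ((b | c) | ~e)): α-rule — add ~a, ~((b | c) | ~e).
    ~((b | c) | ~e): α-rule — add ~(b | c), ~~e.
    × closes — contains both e and ~e.
1 branch closed, 6 open.
Each open branch fixes some atoms; the unmentioned ones are free. Counting distinct full assignments: branch {d=false, e=true} (a, b, c, f) contributes 16 new; branch {d=false, e=true} (a, b, c, f) contributes 0 new; branch {a=true, d=false} (b, c, e, f) contributes 8 new; branch {b=true, d=false} (a, c, e, f) contributes 4 new; branch {c=true, d=false} (a, b, e, f) contributes 2 new; branch {d=false, e=false} (a, b, c, f) contributes 2 new. Total: 32.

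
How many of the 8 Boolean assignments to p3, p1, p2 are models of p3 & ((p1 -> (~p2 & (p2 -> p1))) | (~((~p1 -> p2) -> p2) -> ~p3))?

Initial set: {T (p3 & ((p1 -> (~p2 & (p2 -> p1))) | (~((~p1 -> p2) -> p2) -> ~p3)))}.
T (p3 & ((p1 -> (~p2 & (p2 -> p1))) | (~((~p1 -> p2) -> p2) -> ~p3))): α-rule — add T p3, T ((p1 -> (~p2 & (p2 -> p1))) | (~((~p1 -> p2) -> p2) -> ~p3)).
T ((p1 -> (~p2 & (p2 -> p1))) | (~((~p1 -> p2) -> p2) -> ~p3)): β-rule — branch into T (p1 -> (~p2 & (p2 -> p1)))  //  T (~((~p1 -> p2) -> p2) -> ~p3).
  branch 1 (add T (p1 -> (~p2 & (p2 -> p1)))):
    T (p1 -> (~p2 & (p2 -> p1))): β-rule — branch into F p1  //  T (~p2 & (p2 -> p1)).
      branch 1.1 (add F p1):
        ○ open, literals {p1=false, p3=true}.
      branch 1.2 (add T (~p2 & (p2 -> p1))):
        T (~p2 & (p2 -> p1)): α-rule — add T ~p2, T (p2 -> p1).
        T (p2 -> p1): β-rule — branch into F p2  //  T p1.
          branch 1.2.1 (add F p2):
            ○ open, literals {p2=false, p3=true}.
          branch 1.2.2 (add T p1):
            ○ open, literals {p1=true, p2=false, p3=true}.
  branch 2 (add T (~((~p1 -> p2) -> p2) -> ~p3)):
    T (~((~p1 -> p2) -> p2) -> ~p3): β-rule — branch into F ~((~p1 -> p2) -> p2)  //  T ~p3.
      branch 2.1 (add F ~((~p1 -> p2) -> p2)):
        F ~((~p1 -> p2) -> p2): β-rule — branch into F (~p1 -> p2)  //  T p2.
          branch 2.1.1 (add F (~p1 -> p2)):
            F (~p1 -> p2): α-rule — add T ~p1, F p2.
            ○ open, literals {p1=false, p2=false, p3=true}.
          branch 2.1.2 (add T p2):
            ○ open, literals {p2=true, p3=true}.
      branch 2.2 (add T ~p3):
        × closes — contains both p3 and ~p3.
1 branch closed, 5 open.
Each open branch fixes some atoms; the unmentioned ones are free. Counting distinct full assignments: branch {p1=false, p3=true} (p2) contributes 2 new; branch {p2=false, p3=true} (p1) contributes 1 new; branch {p1=true, p2=false, p3=true} (none free) contributes 0 new; branch {p1=false, p2=false, p3=true} (none free) contributes 0 new; branch {p2=true, p3=true} (p1) contributes 1 new. Total: 4.

4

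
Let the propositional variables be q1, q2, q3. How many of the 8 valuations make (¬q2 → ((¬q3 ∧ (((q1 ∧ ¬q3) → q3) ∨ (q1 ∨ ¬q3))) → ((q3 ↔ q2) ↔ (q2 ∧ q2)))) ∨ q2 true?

Initial set: {((¬q2 → ((¬q3 ∧ (((q1 ∧ ¬q3) → q3) ∨ (q1 ∨ ¬q3))) → ((q3 ↔ q2) ↔ (q2 ∧ q2)))) ∨ q2)}.
((¬q2 → ((¬q3 ∧ (((q1 ∧ ¬q3) → q3) ∨ (q1 ∨ ¬q3))) → ((q3 ↔ q2) ↔ (q2 ∧ q2)))) ∨ q2): β-rule — branch into (¬q2 → ((¬q3 ∧ (((q1 ∧ ¬q3) → q3) ∨ (q1 ∨ ¬q3))) → ((q3 ↔ q2) ↔ (q2 ∧ q2))))  //  q2.
  branch 1 (add (¬q2 → ((¬q3 ∧ (((q1 ∧ ¬q3) → q3) ∨ (q1 ∨ ¬q3))) → ((q3 ↔ q2) ↔ (q2 ∧ q2))))):
    (¬q2 → ((¬q3 ∧ (((q1 ∧ ¬q3) → q3) ∨ (q1 ∨ ¬q3))) → ((q3 ↔ q2) ↔ (q2 ∧ q2)))): β-rule — branch into ¬¬q2  //  ((¬q3 ∧ (((q1 ∧ ¬q3) → q3) ∨ (q1 ∨ ¬q3))) → ((q3 ↔ q2) ↔ (q2 ∧ q2))).
      branch 1.1 (add ¬¬q2):
        ○ open, literals {q2=1}.
      branch 1.2 (add ((¬q3 ∧ (((q1 ∧ ¬q3) → q3) ∨ (q1 ∨ ¬q3))) → ((q3 ↔ q2) ↔ (q2 ∧ q2)))):
        ((¬q3 ∧ (((q1 ∧ ¬q3) → q3) ∨ (q1 ∨ ¬q3))) → ((q3 ↔ q2) ↔ (q2 ∧ q2))): β-rule — branch into ¬(¬q3 ∧ (((q1 ∧ ¬q3) → q3) ∨ (q1 ∨ ¬q3)))  //  ((q3 ↔ q2) ↔ (q2 ∧ q2)).
          branch 1.2.1 (add ¬(¬q3 ∧ (((q1 ∧ ¬q3) → q3) ∨ (q1 ∨ ¬q3)))):
            ¬(¬q3 ∧ (((q1 ∧ ¬q3) → q3) ∨ (q1 ∨ ¬q3))): β-rule — branch into ¬¬q3  //  ¬(((q1 ∧ ¬q3) → q3) ∨ (q1 ∨ ¬q3)).
              branch 1.2.1.1 (add ¬¬q3):
                ○ open, literals {q3=1}.
              branch 1.2.1.2 (add ¬(((q1 ∧ ¬q3) → q3) ∨ (q1 ∨ ¬q3))):
                ¬(((q1 ∧ ¬q3) → q3) ∨ (q1 ∨ ¬q3)): α-rule — add ¬((q1 ∧ ¬q3) → q3), ¬(q1 ∨ ¬q3).
                ¬((q1 ∧ ¬q3) → q3): α-rule — add (q1 ∧ ¬q3), ¬q3.
                ¬(q1 ∨ ¬q3): α-rule — add ¬q1, ¬¬q3.
                × closes — contains both q3 and ¬q3.
          branch 1.2.2 (add ((q3 ↔ q2) ↔ (q2 ∧ q2))):
            ((q3 ↔ q2) ↔ (q2 ∧ q2)): β-rule — branch into (q3 ↔ q2), (q2 ∧ q2)  //  ¬(q3 ↔ q2), ¬(q2 ∧ q2).
              branch 1.2.2.1 (add (q3 ↔ q2), (q2 ∧ q2)):
                (q2 ∧ q2): α-rule — add q2, q2.
                (q3 ↔ q2): β-rule — branch into q3, q2  //  ¬q3, ¬q2.
                  branch 1.2.2.1.1 (add q3, q2):
                    ○ open, literals {q2=1, q3=1}.
                  branch 1.2.2.1.2 (add ¬q3, ¬q2):
                    × closes — contains both q2 and ¬q2.
              branch 1.2.2.2 (add ¬(q3 ↔ q2), ¬(q2 ∧ q2)):
                ¬(q3 ↔ q2): β-rule — branch into q3, ¬q2  //  ¬q3, q2.
                  branch 1.2.2.2.1 (add q3, ¬q2):
                    ¬(q2 ∧ q2): β-rule — branch into ¬q2  //  ¬q2.
                      branch 1.2.2.2.1.1 (add ¬q2):
                        ○ open, literals {q2=0, q3=1}.
                      branch 1.2.2.2.1.2 (add ¬q2):
                        ○ open, literals {q2=0, q3=1}.
                  branch 1.2.2.2.2 (add ¬q3, q2):
                    ¬(q2 ∧ q2): β-rule — branch into ¬q2  //  ¬q2.
                      branch 1.2.2.2.2.1 (add ¬q2):
                        × closes — contains both q2 and ¬q2.
                      branch 1.2.2.2.2.2 (add ¬q2):
                        × closes — contains both q2 and ¬q2.
  branch 2 (add q2):
    ○ open, literals {q2=1}.
4 branches closed, 6 open.
Each open branch fixes some atoms; the unmentioned ones are free. Counting distinct full assignments: branch {q2=1} (q1, q3) contributes 4 new; branch {q3=1} (q1, q2) contributes 2 new; branch {q2=1, q3=1} (q1) contributes 0 new; branch {q2=0, q3=1} (q1) contributes 0 new; branch {q2=0, q3=1} (q1) contributes 0 new; branch {q2=1} (q1, q3) contributes 0 new. Total: 6.

6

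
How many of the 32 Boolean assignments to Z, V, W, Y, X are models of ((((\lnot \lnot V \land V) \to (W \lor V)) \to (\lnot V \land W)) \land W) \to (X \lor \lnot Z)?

30

Initial set: {(((((\lnot \lnot V \land V) \to (W \lor V)) \to (\lnot V \land W)) \land W) \to (X \lor \lnot Z))}.
(((((\lnot \lnot V \land V) \to (W \lor V)) \to (\lnot V \land W)) \land W) \to (X \lor \lnot Z)): β-rule — branch into \lnot ((((\lnot \lnot V \land V) \to (W \lor V)) \to (\lnot V \land W)) \land W)  //  (X \lor \lnot Z).
  branch 1 (add \lnot ((((\lnot \lnot V \land V) \to (W \lor V)) \to (\lnot V \land W)) \land W)):
    \lnot ((((\lnot \lnot V \land V) \to (W \lor V)) \to (\lnot V \land W)) \land W): β-rule — branch into \lnot (((\lnot \lnot V \land V) \to (W \lor V)) \to (\lnot V \land W))  //  \lnot W.
      branch 1.1 (add \lnot (((\lnot \lnot V \land V) \to (W \lor V)) \to (\lnot V \land W))):
        \lnot (((\lnot \lnot V \land V) \to (W \lor V)) \to (\lnot V \land W)): α-rule — add ((\lnot \lnot V \land V) \to (W \lor V)), \lnot (\lnot V \land W).
        ((\lnot \lnot V \land V) \to (W \lor V)): β-rule — branch into \lnot (\lnot \lnot V \land V)  //  (W \lor V).
          branch 1.1.1 (add \lnot (\lnot \lnot V \land V)):
            \lnot (\lnot V \land W): β-rule — branch into \lnot \lnot V  //  \lnot W.
              branch 1.1.1.1 (add \lnot \lnot V):
                \lnot (\lnot \lnot V \land V): β-rule — branch into \lnot \lnot \lnot V  //  \lnot V.
                  branch 1.1.1.1.1 (add \lnot \lnot \lnot V):
                    \lnot \lnot \lnot V: drop double negation, giving \lnot V.
                    × closes — contains both V and \lnot V.
                  branch 1.1.1.1.2 (add \lnot V):
                    × closes — contains both V and \lnot V.
              branch 1.1.1.2 (add \lnot W):
                \lnot (\lnot \lnot V \land V): β-rule — branch into \lnot \lnot \lnot V  //  \lnot V.
                  branch 1.1.1.2.1 (add \lnot \lnot \lnot V):
                    \lnot \lnot \lnot V: drop double negation, giving \lnot V.
                    ○ open, literals {V=0, W=0}.
                  branch 1.1.1.2.2 (add \lnot V):
                    ○ open, literals {V=0, W=0}.
          branch 1.1.2 (add (W \lor V)):
            \lnot (\lnot V \land W): β-rule — branch into \lnot \lnot V  //  \lnot W.
              branch 1.1.2.1 (add \lnot \lnot V):
                (W \lor V): β-rule — branch into W  //  V.
                  branch 1.1.2.1.1 (add W):
                    ○ open, literals {V=1, W=1}.
                  branch 1.1.2.1.2 (add V):
                    ○ open, literals {V=1}.
              branch 1.1.2.2 (add \lnot W):
                (W \lor V): β-rule — branch into W  //  V.
                  branch 1.1.2.2.1 (add W):
                    × closes — contains both W and \lnot W.
                  branch 1.1.2.2.2 (add V):
                    ○ open, literals {V=1, W=0}.
      branch 1.2 (add \lnot W):
        ○ open, literals {W=0}.
  branch 2 (add (X \lor \lnot Z)):
    (X \lor \lnot Z): β-rule — branch into X  //  \lnot Z.
      branch 2.1 (add X):
        ○ open, literals {X=1}.
      branch 2.2 (add \lnot Z):
        ○ open, literals {Z=0}.
3 branches closed, 8 open.
Each open branch fixes some atoms; the unmentioned ones are free. Counting distinct full assignments: branch {V=0, W=0} (Z, Y, X) contributes 8 new; branch {V=0, W=0} (Z, Y, X) contributes 0 new; branch {V=1, W=1} (Z, Y, X) contributes 8 new; branch {V=1} (Z, W, Y, X) contributes 8 new; branch {V=1, W=0} (Z, Y, X) contributes 0 new; branch {W=0} (Z, V, Y, X) contributes 0 new; branch {X=1} (Z, V, W, Y) contributes 4 new; branch {Z=0} (V, W, Y, X) contributes 2 new. Total: 30.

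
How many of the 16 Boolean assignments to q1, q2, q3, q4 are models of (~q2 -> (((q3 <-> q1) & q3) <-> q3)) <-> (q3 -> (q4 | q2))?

Initial set: {T ((~q2 -> (((q3 <-> q1) & q3) <-> q3)) <-> (q3 -> (q4 | q2)))}.
T ((~q2 -> (((q3 <-> q1) & q3) <-> q3)) <-> (q3 -> (q4 | q2))): β-rule — branch into T (~q2 -> (((q3 <-> q1) & q3) <-> q3)), T (q3 -> (q4 | q2))  //  F (~q2 -> (((q3 <-> q1) & q3) <-> q3)), F (q3 -> (q4 | q2)).
  branch 1 (add T (~q2 -> (((q3 <-> q1) & q3) <-> q3)), T (q3 -> (q4 | q2))):
    T (~q2 -> (((q3 <-> q1) & q3) <-> q3)): β-rule — branch into F ~q2  //  T (((q3 <-> q1) & q3) <-> q3).
      branch 1.1 (add F ~q2):
        T (q3 -> (q4 | q2)): β-rule — branch into F q3  //  T (q4 | q2).
          branch 1.1.1 (add F q3):
            ○ open, literals {q2=1, q3=0}.
          branch 1.1.2 (add T (q4 | q2)):
            T (q4 | q2): β-rule — branch into T q4  //  T q2.
              branch 1.1.2.1 (add T q4):
                ○ open, literals {q2=1, q4=1}.
              branch 1.1.2.2 (add T q2):
                ○ open, literals {q2=1}.
      branch 1.2 (add T (((q3 <-> q1) & q3) <-> q3)):
        T (q3 -> (q4 | q2)): β-rule — branch into F q3  //  T (q4 | q2).
          branch 1.2.1 (add F q3):
            T (((q3 <-> q1) & q3) <-> q3): β-rule — branch into T ((q3 <-> q1) & q3), T q3  //  F ((q3 <-> q1) & q3), F q3.
              branch 1.2.1.1 (add T ((q3 <-> q1) & q3), T q3):
                × closes — contains both q3 and ~q3.
              branch 1.2.1.2 (add F ((q3 <-> q1) & q3), F q3):
                F ((q3 <-> q1) & q3): β-rule — branch into F (q3 <-> q1)  //  F q3.
                  branch 1.2.1.2.1 (add F (q3 <-> q1)):
                    F (q3 <-> q1): β-rule — branch into T q3, F q1  //  F q3, T q1.
                      branch 1.2.1.2.1.1 (add T q3, F q1):
                        × closes — contains both q3 and ~q3.
                      branch 1.2.1.2.1.2 (add F q3, T q1):
                        ○ open, literals {q1=1, q3=0}.
                  branch 1.2.1.2.2 (add F q3):
                    ○ open, literals {q3=0}.
          branch 1.2.2 (add T (q4 | q2)):
            T (((q3 <-> q1) & q3) <-> q3): β-rule — branch into T ((q3 <-> q1) & q3), T q3  //  F ((q3 <-> q1) & q3), F q3.
              branch 1.2.2.1 (add T ((q3 <-> q1) & q3), T q3):
                T ((q3 <-> q1) & q3): α-rule — add T (q3 <-> q1), T q3.
                T (q4 | q2): β-rule — branch into T q4  //  T q2.
                  branch 1.2.2.1.1 (add T q4):
                    T (q3 <-> q1): β-rule — branch into T q3, T q1  //  F q3, F q1.
                      branch 1.2.2.1.1.1 (add T q3, T q1):
                        ○ open, literals {q1=1, q3=1, q4=1}.
                      branch 1.2.2.1.1.2 (add F q3, F q1):
                        × closes — contains both q3 and ~q3.
                  branch 1.2.2.1.2 (add T q2):
                    T (q3 <-> q1): β-rule — branch into T q3, T q1  //  F q3, F q1.
                      branch 1.2.2.1.2.1 (add T q3, T q1):
                        ○ open, literals {q1=1, q2=1, q3=1}.
                      branch 1.2.2.1.2.2 (add F q3, F q1):
                        × closes — contains both q3 and ~q3.
              branch 1.2.2.2 (add F ((q3 <-> q1) & q3), F q3):
                T (q4 | q2): β-rule — branch into T q4  //  T q2.
                  branch 1.2.2.2.1 (add T q4):
                    F ((q3 <-> q1) & q3): β-rule — branch into F (q3 <-> q1)  //  F q3.
                      branch 1.2.2.2.1.1 (add F (q3 <-> q1)):
                        F (q3 <-> q1): β-rule — branch into T q3, F q1  //  F q3, T q1.
                          branch 1.2.2.2.1.1.1 (add T q3, F q1):
                            × closes — contains both q3 and ~q3.
                          branch 1.2.2.2.1.1.2 (add F q3, T q1):
                            ○ open, literals {q1=1, q3=0, q4=1}.
                      branch 1.2.2.2.1.2 (add F q3):
                        ○ open, literals {q3=0, q4=1}.
                  branch 1.2.2.2.2 (add T q2):
                    F ((q3 <-> q1) & q3): β-rule — branch into F (q3 <-> q1)  //  F q3.
                      branch 1.2.2.2.2.1 (add F (q3 <-> q1)):
                        F (q3 <-> q1): β-rule — branch into T q3, F q1  //  F q3, T q1.
                          branch 1.2.2.2.2.1.1 (add T q3, F q1):
                            × closes — contains both q3 and ~q3.
                          branch 1.2.2.2.2.1.2 (add F q3, T q1):
                            ○ open, literals {q1=1, q2=1, q3=0}.
                      branch 1.2.2.2.2.2 (add F q3):
                        ○ open, literals {q2=1, q3=0}.
  branch 2 (add F (~q2 -> (((q3 <-> q1) & q3) <-> q3)), F (q3 -> (q4 | q2))):
    F (~q2 -> (((q3 <-> q1) & q3) <-> q3)): α-rule — add T ~q2, F (((q3 <-> q1) & q3) <-> q3).
    F (q3 -> (q4 | q2)): α-rule — add T q3, F (q4 | q2).
    F (q4 | q2): α-rule — add F q4, F q2.
    F (((q3 <-> q1) & q3) <-> q3): β-rule — branch into T ((q3 <-> q1) & q3), F q3  //  F ((q3 <-> q1) & q3), T q3.
      branch 2.1 (add T ((q3 <-> q1) & q3), F q3):
        × closes — contains both q3 and ~q3.
      branch 2.2 (add F ((q3 <-> q1) & q3), T q3):
        F ((q3 <-> q1) & q3): β-rule — branch into F (q3 <-> q1)  //  F q3.
          branch 2.2.1 (add F (q3 <-> q1)):
            F (q3 <-> q1): β-rule — branch into T q3, F q1  //  F q3, T q1.
              branch 2.2.1.1 (add T q3, F q1):
                ○ open, literals {q1=0, q2=0, q3=1, q4=0}.
              branch 2.2.1.2 (add F q3, T q1):
                × closes — contains both q3 and ~q3.
          branch 2.2.2 (add F q3):
            × closes — contains both q3 and ~q3.
9 branches closed, 12 open.
Each open branch fixes some atoms; the unmentioned ones are free. Counting distinct full assignments: branch {q2=1, q3=0} (q1, q4) contributes 4 new; branch {q2=1, q4=1} (q1, q3) contributes 2 new; branch {q2=1} (q1, q3, q4) contributes 2 new; branch {q1=1, q3=0} (q2, q4) contributes 2 new; branch {q3=0} (q1, q2, q4) contributes 2 new; branch {q1=1, q3=1, q4=1} (q2) contributes 1 new; branch {q1=1, q2=1, q3=1} (q4) contributes 0 new; branch {q1=1, q3=0, q4=1} (q2) contributes 0 new; branch {q3=0, q4=1} (q1, q2) contributes 0 new; branch {q1=1, q2=1, q3=0} (q4) contributes 0 new; branch {q2=1, q3=0} (q1, q4) contributes 0 new; branch {q1=0, q2=0, q3=1, q4=0} (none free) contributes 1 new. Total: 14.

14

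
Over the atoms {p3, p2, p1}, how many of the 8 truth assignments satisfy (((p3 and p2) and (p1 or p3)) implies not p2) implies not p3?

6

Initial set: {((((p3 and p2) and (p1 or p3)) implies not p2) implies not p3)}.
((((p3 and p2) and (p1 or p3)) implies not p2) implies not p3): β-rule — branch into not (((p3 and p2) and (p1 or p3)) implies not p2)  //  not p3.
  branch 1 (add not (((p3 and p2) and (p1 or p3)) implies not p2)):
    not (((p3 and p2) and (p1 or p3)) implies not p2): α-rule — add ((p3 and p2) and (p1 or p3)), not not p2.
    ((p3 and p2) and (p1 or p3)): α-rule — add (p3 and p2), (p1 or p3).
    (p3 and p2): α-rule — add p3, p2.
    (p1 or p3): β-rule — branch into p1  //  p3.
      branch 1.1 (add p1):
        ○ open, literals {p1=T, p2=T, p3=T}.
      branch 1.2 (add p3):
        ○ open, literals {p2=T, p3=T}.
  branch 2 (add not p3):
    ○ open, literals {p3=F}.
0 branches closed, 3 open.
Each open branch fixes some atoms; the unmentioned ones are free. Counting distinct full assignments: branch {p1=T, p2=T, p3=T} (none free) contributes 1 new; branch {p2=T, p3=T} (p1) contributes 1 new; branch {p3=F} (p2, p1) contributes 4 new. Total: 6.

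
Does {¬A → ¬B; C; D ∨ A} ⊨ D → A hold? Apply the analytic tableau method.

Initial set: {(¬A → ¬B); C; (D ∨ A); ¬(D → A)}.
¬(D → A): α-rule — add D, ¬A.
(¬A → ¬B): β-rule — branch into ¬¬A  //  ¬B.
  branch 1 (add ¬¬A):
    × closes — contains both A and ¬A.
  branch 2 (add ¬B):
    (D ∨ A): β-rule — branch into D  //  A.
      branch 2.1 (add D):
        ○ open, literals {A=0, B=0, C=1, D=1}.
      branch 2.2 (add A):
        × closes — contains both A and ¬A.
2 branches closed, 1 open.
An open branch gives a countermodel: A=0, B=0, C=1, D=1 (unmentioned atoms arbitrary); the premises hold there but the conclusion fails.

No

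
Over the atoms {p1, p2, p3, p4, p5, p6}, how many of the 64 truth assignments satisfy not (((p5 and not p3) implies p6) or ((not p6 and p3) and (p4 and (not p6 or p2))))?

8

Initial set: {T not (((p5 and not p3) implies p6) or ((not p6 and p3) and (p4 and (not p6 or p2))))}.
T not (((p5 and not p3) implies p6) or ((not p6 and p3) and (p4 and (not p6 or p2)))): α-rule — add F ((p5 and not p3) implies p6), F ((not p6 and p3) and (p4 and (not p6 or p2))).
F ((p5 and not p3) implies p6): α-rule — add T (p5 and not p3), F p6.
T (p5 and not p3): α-rule — add T p5, T not p3.
F ((not p6 and p3) and (p4 and (not p6 or p2))): β-rule — branch into F (not p6 and p3)  //  F (p4 and (not p6 or p2)).
  branch 1 (add F (not p6 and p3)):
    F (not p6 and p3): β-rule — branch into F not p6  //  F p3.
      branch 1.1 (add F not p6):
        × closes — contains both p6 and not p6.
      branch 1.2 (add F p3):
        ○ open, literals {p3=F, p5=T, p6=F}.
  branch 2 (add F (p4 and (not p6 or p2))):
    F (p4 and (not p6 or p2)): β-rule — branch into F p4  //  F (not p6 or p2).
      branch 2.1 (add F p4):
        ○ open, literals {p3=F, p4=F, p5=T, p6=F}.
      branch 2.2 (add F (not p6 or p2)):
        F (not p6 or p2): α-rule — add F not p6, F p2.
        × closes — contains both p6 and not p6.
2 branches closed, 2 open.
Each open branch fixes some atoms; the unmentioned ones are free. Counting distinct full assignments: branch {p3=F, p5=T, p6=F} (p1, p2, p4) contributes 8 new; branch {p3=F, p4=F, p5=T, p6=F} (p1, p2) contributes 0 new. Total: 8.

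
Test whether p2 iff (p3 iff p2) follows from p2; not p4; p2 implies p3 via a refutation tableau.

Initial set: {p2; not p4; (p2 implies p3); not (p2 iff (p3 iff p2))}.
(p2 implies p3): β-rule — branch into not p2  //  p3.
  branch 1 (add not p2):
    × closes — contains both p2 and not p2.
  branch 2 (add p3):
    not (p2 iff (p3 iff p2)): β-rule — branch into p2, not (p3 iff p2)  //  not p2, (p3 iff p2).
      branch 2.1 (add p2, not (p3 iff p2)):
        not (p3 iff p2): β-rule — branch into p3, not p2  //  not p3, p2.
          branch 2.1.1 (add p3, not p2):
            × closes — contains both p2 and not p2.
          branch 2.1.2 (add not p3, p2):
            × closes — contains both p3 and not p3.
      branch 2.2 (add not p2, (p3 iff p2)):
        × closes — contains both p2 and not p2.
All 4 branches close.
Every branch closed, so the premises entail the conclusion.

Yes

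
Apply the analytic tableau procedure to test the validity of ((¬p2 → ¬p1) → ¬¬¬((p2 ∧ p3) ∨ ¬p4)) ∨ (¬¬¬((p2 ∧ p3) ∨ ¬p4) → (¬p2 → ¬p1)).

Assume the negation and expand:
Initial set: {F (((¬p2 → ¬p1) → ¬¬¬((p2 ∧ p3) ∨ ¬p4)) ∨ (¬¬¬((p2 ∧ p3) ∨ ¬p4) → (¬p2 → ¬p1)))}.
F (((¬p2 → ¬p1) → ¬¬¬((p2 ∧ p3) ∨ ¬p4)) ∨ (¬¬¬((p2 ∧ p3) ∨ ¬p4) → (¬p2 → ¬p1))): α-rule — add F ((¬p2 → ¬p1) → ¬¬¬((p2 ∧ p3) ∨ ¬p4)), F (¬¬¬((p2 ∧ p3) ∨ ¬p4) → (¬p2 → ¬p1)).
F ((¬p2 → ¬p1) → ¬¬¬((p2 ∧ p3) ∨ ¬p4)): α-rule — add T (¬p2 → ¬p1), F ¬¬¬((p2 ∧ p3) ∨ ¬p4).
F (¬¬¬((p2 ∧ p3) ∨ ¬p4) → (¬p2 → ¬p1)): α-rule — add T ¬¬¬((p2 ∧ p3) ∨ ¬p4), F (¬p2 → ¬p1).
F ¬¬¬((p2 ∧ p3) ∨ ¬p4): drop double negation, giving F ¬((p2 ∧ p3) ∨ ¬p4).
T ¬¬¬((p2 ∧ p3) ∨ ¬p4): drop double negation, giving T ¬((p2 ∧ p3) ∨ ¬p4).
F (¬p2 → ¬p1): α-rule — add T ¬p2, F ¬p1.
T ¬((p2 ∧ p3) ∨ ¬p4): α-rule — add F (p2 ∧ p3), F ¬p4.
T (¬p2 → ¬p1): β-rule — branch into F ¬p2  //  T ¬p1.
  branch 1 (add F ¬p2):
    × closes — contains both p2 and ¬p2.
  branch 2 (add T ¬p1):
    × closes — contains both p1 and ¬p1.
All 2 branches close.
Every branch closed, so the negation is unsatisfiable and the formula is valid.

Valid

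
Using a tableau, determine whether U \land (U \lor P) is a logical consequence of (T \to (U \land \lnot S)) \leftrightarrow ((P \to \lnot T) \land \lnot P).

No

Initial set: {((T \to (U \land \lnot S)) \leftrightarrow ((P \to \lnot T) \land \lnot P)); \lnot (U \land (U \lor P))}.
((T \to (U \land \lnot S)) \leftrightarrow ((P \to \lnot T) \land \lnot P)): β-rule — branch into (T \to (U \land \lnot S)), ((P \to \lnot T) \land \lnot P)  //  \lnot (T \to (U \land \lnot S)), \lnot ((P \to \lnot T) \land \lnot P).
  branch 1 (add (T \to (U \land \lnot S)), ((P \to \lnot T) \land \lnot P)):
    ((P \to \lnot T) \land \lnot P): α-rule — add (P \to \lnot T), \lnot P.
    \lnot (U \land (U \lor P)): β-rule — branch into \lnot U  //  \lnot (U \lor P).
      branch 1.1 (add \lnot U):
        (T \to (U \land \lnot S)): β-rule — branch into \lnot T  //  (U \land \lnot S).
          branch 1.1.1 (add \lnot T):
            (P \to \lnot T): β-rule — branch into \lnot P  //  \lnot T.
              branch 1.1.1.1 (add \lnot P):
                ○ open, literals {P=F, T=F, U=F}.
              branch 1.1.1.2 (add \lnot T):
                ○ open, literals {P=F, T=F, U=F}.
          branch 1.1.2 (add (U \land \lnot S)):
            (U \land \lnot S): α-rule — add U, \lnot S.
            × closes — contains both U and \lnot U.
      branch 1.2 (add \lnot (U \lor P)):
        \lnot (U \lor P): α-rule — add \lnot U, \lnot P.
        (T \to (U \land \lnot S)): β-rule — branch into \lnot T  //  (U \land \lnot S).
          branch 1.2.1 (add \lnot T):
            (P \to \lnot T): β-rule — branch into \lnot P  //  \lnot T.
              branch 1.2.1.1 (add \lnot P):
                ○ open, literals {P=F, T=F, U=F}.
              branch 1.2.1.2 (add \lnot T):
                ○ open, literals {P=F, T=F, U=F}.
          branch 1.2.2 (add (U \land \lnot S)):
            (U \land \lnot S): α-rule — add U, \lnot S.
            × closes — contains both U and \lnot U.
  branch 2 (add \lnot (T \to (U \land \lnot S)), \lnot ((P \to \lnot T) \land \lnot P)):
    \lnot (T \to (U \land \lnot S)): α-rule — add T, \lnot (U \land \lnot S).
    \lnot (U \land (U \lor P)): β-rule — branch into \lnot U  //  \lnot (U \lor P).
      branch 2.1 (add \lnot U):
        \lnot ((P \to \lnot T) \land \lnot P): β-rule — branch into \lnot (P \to \lnot T)  //  \lnot \lnot P.
          branch 2.1.1 (add \lnot (P \to \lnot T)):
            \lnot (P \to \lnot T): α-rule — add P, \lnot \lnot T.
            \lnot (U \land \lnot S): β-rule — branch into \lnot U  //  \lnot \lnot S.
              branch 2.1.1.1 (add \lnot U):
                ○ open, literals {P=T, T=T, U=F}.
              branch 2.1.1.2 (add \lnot \lnot S):
                ○ open, literals {P=T, S=T, T=T, U=F}.
          branch 2.1.2 (add \lnot \lnot P):
            \lnot (U \land \lnot S): β-rule — branch into \lnot U  //  \lnot \lnot S.
              branch 2.1.2.1 (add \lnot U):
                ○ open, literals {P=T, T=T, U=F}.
              branch 2.1.2.2 (add \lnot \lnot S):
                ○ open, literals {P=T, S=T, T=T, U=F}.
      branch 2.2 (add \lnot (U \lor P)):
        \lnot (U \lor P): α-rule — add \lnot U, \lnot P.
        \lnot ((P \to \lnot T) \land \lnot P): β-rule — branch into \lnot (P \to \lnot T)  //  \lnot \lnot P.
          branch 2.2.1 (add \lnot (P \to \lnot T)):
            \lnot (P \to \lnot T): α-rule — add P, \lnot \lnot T.
            × closes — contains both P and \lnot P.
          branch 2.2.2 (add \lnot \lnot P):
            × closes — contains both P and \lnot P.
4 branches closed, 8 open.
An open branch gives a countermodel: P=F, T=F, U=F (unmentioned atoms arbitrary); the premises hold there but the conclusion fails.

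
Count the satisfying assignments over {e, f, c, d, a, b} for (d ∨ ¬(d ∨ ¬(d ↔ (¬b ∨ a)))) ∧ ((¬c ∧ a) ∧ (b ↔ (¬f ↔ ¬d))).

Initial set: {((d ∨ ¬(d ∨ ¬(d ↔ (¬b ∨ a)))) ∧ ((¬c ∧ a) ∧ (b ↔ (¬f ↔ ¬d))))}.
((d ∨ ¬(d ∨ ¬(d ↔ (¬b ∨ a)))) ∧ ((¬c ∧ a) ∧ (b ↔ (¬f ↔ ¬d)))): α-rule — add (d ∨ ¬(d ∨ ¬(d ↔ (¬b ∨ a)))), ((¬c ∧ a) ∧ (b ↔ (¬f ↔ ¬d))).
((¬c ∧ a) ∧ (b ↔ (¬f ↔ ¬d))): α-rule — add (¬c ∧ a), (b ↔ (¬f ↔ ¬d)).
(¬c ∧ a): α-rule — add ¬c, a.
(d ∨ ¬(d ∨ ¬(d ↔ (¬b ∨ a)))): β-rule — branch into d  //  ¬(d ∨ ¬(d ↔ (¬b ∨ a))).
  branch 1 (add d):
    (b ↔ (¬f ↔ ¬d)): β-rule — branch into b, (¬f ↔ ¬d)  //  ¬b, ¬(¬f ↔ ¬d).
      branch 1.1 (add b, (¬f ↔ ¬d)):
        (¬f ↔ ¬d): β-rule — branch into ¬f, ¬d  //  ¬¬f, ¬¬d.
          branch 1.1.1 (add ¬f, ¬d):
            × closes — contains both d and ¬d.
          branch 1.1.2 (add ¬¬f, ¬¬d):
            ○ open, literals {a=true, b=true, c=false, d=true, f=true}.
      branch 1.2 (add ¬b, ¬(¬f ↔ ¬d)):
        ¬(¬f ↔ ¬d): β-rule — branch into ¬f, ¬¬d  //  ¬¬f, ¬d.
          branch 1.2.1 (add ¬f, ¬¬d):
            ○ open, literals {a=true, b=false, c=false, d=true, f=false}.
          branch 1.2.2 (add ¬¬f, ¬d):
            × closes — contains both d and ¬d.
  branch 2 (add ¬(d ∨ ¬(d ↔ (¬b ∨ a)))):
    ¬(d ∨ ¬(d ↔ (¬b ∨ a))): α-rule — add ¬d, ¬¬(d ↔ (¬b ∨ a)).
    (b ↔ (¬f ↔ ¬d)): β-rule — branch into b, (¬f ↔ ¬d)  //  ¬b, ¬(¬f ↔ ¬d).
      branch 2.1 (add b, (¬f ↔ ¬d)):
        ¬¬(d ↔ (¬b ∨ a)): β-rule — branch into d, (¬b ∨ a)  //  ¬d, ¬(¬b ∨ a).
          branch 2.1.1 (add d, (¬b ∨ a)):
            × closes — contains both d and ¬d.
          branch 2.1.2 (add ¬d, ¬(¬b ∨ a)):
            ¬(¬b ∨ a): α-rule — add ¬¬b, ¬a.
            × closes — contains both a and ¬a.
      branch 2.2 (add ¬b, ¬(¬f ↔ ¬d)):
        ¬¬(d ↔ (¬b ∨ a)): β-rule — branch into d, (¬b ∨ a)  //  ¬d, ¬(¬b ∨ a).
          branch 2.2.1 (add d, (¬b ∨ a)):
            × closes — contains both d and ¬d.
          branch 2.2.2 (add ¬d, ¬(¬b ∨ a)):
            ¬(¬b ∨ a): α-rule — add ¬¬b, ¬a.
            × closes — contains both b and ¬b.
6 branches closed, 2 open.
Each open branch fixes some atoms; the unmentioned ones are free. Counting distinct full assignments: branch {a=true, b=true, c=false, d=true, f=true} (e) contributes 2 new; branch {a=true, b=false, c=false, d=true, f=false} (e) contributes 2 new. Total: 4.

4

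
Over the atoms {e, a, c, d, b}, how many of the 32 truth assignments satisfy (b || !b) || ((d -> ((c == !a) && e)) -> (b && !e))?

Initial set: {((b || !b) || ((d -> ((c == !a) && e)) -> (b && !e)))}.
((b || !b) || ((d -> ((c == !a) && e)) -> (b && !e))): β-rule — branch into (b || !b)  //  ((d -> ((c == !a) && e)) -> (b && !e)).
  branch 1 (add (b || !b)):
    (b || !b): β-rule — branch into b  //  !b.
      branch 1.1 (add b):
        ○ open, literals {b=T}.
      branch 1.2 (add !b):
        ○ open, literals {b=F}.
  branch 2 (add ((d -> ((c == !a) && e)) -> (b && !e))):
    ((d -> ((c == !a) && e)) -> (b && !e)): β-rule — branch into !(d -> ((c == !a) && e))  //  (b && !e).
      branch 2.1 (add !(d -> ((c == !a) && e))):
        !(d -> ((c == !a) && e)): α-rule — add d, !((c == !a) && e).
        !((c == !a) && e): β-rule — branch into !(c == !a)  //  !e.
          branch 2.1.1 (add !(c == !a)):
            !(c == !a): β-rule — branch into c, !!a  //  !c, !a.
              branch 2.1.1.1 (add c, !!a):
                ○ open, literals {a=T, c=T, d=T}.
              branch 2.1.1.2 (add !c, !a):
                ○ open, literals {a=F, c=F, d=T}.
          branch 2.1.2 (add !e):
            ○ open, literals {d=T, e=F}.
      branch 2.2 (add (b && !e)):
        (b && !e): α-rule — add b, !e.
        ○ open, literals {b=T, e=F}.
0 branches closed, 6 open.
Each open branch fixes some atoms; the unmentioned ones are free. Counting distinct full assignments: branch {b=T} (e, a, c, d) contributes 16 new; branch {b=F} (e, a, c, d) contributes 16 new; branch {a=T, c=T, d=T} (e, b) contributes 0 new; branch {a=F, c=F, d=T} (e, b) contributes 0 new; branch {d=T, e=F} (a, c, b) contributes 0 new; branch {b=T, e=F} (a, c, d) contributes 0 new. Total: 32.

32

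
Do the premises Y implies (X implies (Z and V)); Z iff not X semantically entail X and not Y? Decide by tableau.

No

Initial set: {(Y implies (X implies (Z and V))); (Z iff not X); not (X and not Y)}.
(Y implies (X implies (Z and V))): β-rule — branch into not Y  //  (X implies (Z and V)).
  branch 1 (add not Y):
    (Z iff not X): β-rule — branch into Z, not X  //  not Z, not not X.
      branch 1.1 (add Z, not X):
        not (X and not Y): β-rule — branch into not X  //  not not Y.
          branch 1.1.1 (add not X):
            ○ open, literals {X=F, Y=F, Z=T}.
          branch 1.1.2 (add not not Y):
            × closes — contains both Y and not Y.
      branch 1.2 (add not Z, not not X):
        not (X and not Y): β-rule — branch into not X  //  not not Y.
          branch 1.2.1 (add not X):
            × closes — contains both X and not X.
          branch 1.2.2 (add not not Y):
            × closes — contains both Y and not Y.
  branch 2 (add (X implies (Z and V))):
    (Z iff not X): β-rule — branch into Z, not X  //  not Z, not not X.
      branch 2.1 (add Z, not X):
        not (X and not Y): β-rule — branch into not X  //  not not Y.
          branch 2.1.1 (add not X):
            (X implies (Z and V)): β-rule — branch into not X  //  (Z and V).
              branch 2.1.1.1 (add not X):
                ○ open, literals {X=F, Z=T}.
              branch 2.1.1.2 (add (Z and V)):
                (Z and V): α-rule — add Z, V.
                ○ open, literals {V=T, X=F, Z=T}.
          branch 2.1.2 (add not not Y):
            (X implies (Z and V)): β-rule — branch into not X  //  (Z and V).
              branch 2.1.2.1 (add not X):
                ○ open, literals {X=F, Y=T, Z=T}.
              branch 2.1.2.2 (add (Z and V)):
                (Z and V): α-rule — add Z, V.
                ○ open, literals {V=T, X=F, Y=T, Z=T}.
      branch 2.2 (add not Z, not not X):
        not (X and not Y): β-rule — branch into not X  //  not not Y.
          branch 2.2.1 (add not X):
            × closes — contains both X and not X.
          branch 2.2.2 (add not not Y):
            (X implies (Z and V)): β-rule — branch into not X  //  (Z and V).
              branch 2.2.2.1 (add not X):
                × closes — contains both X and not X.
              branch 2.2.2.2 (add (Z and V)):
                (Z and V): α-rule — add Z, V.
                × closes — contains both Z and not Z.
6 branches closed, 5 open.
An open branch gives a countermodel: X=F, Y=F, Z=T (unmentioned atoms arbitrary); the premises hold there but the conclusion fails.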